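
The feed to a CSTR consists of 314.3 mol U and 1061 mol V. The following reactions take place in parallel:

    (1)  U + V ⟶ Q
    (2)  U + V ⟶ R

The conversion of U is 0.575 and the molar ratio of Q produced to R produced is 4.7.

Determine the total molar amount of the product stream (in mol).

1190 mol

Conversion of U: U consumed = 0.575 × 314.3 = 180.7 mol = 1ξ₁ + 1ξ₂.
Selectivity: 1ξ₁ / (1ξ₂) = 4.7 → ξ₁ = 4.7 ξ₂.
Substitute: (1·4.7 + 1) ξ₂ = 180.7 → ξ₂ = 31.71 mol, ξ₁ = 149 mol.
Outlet amounts (n = n₀ + Σ ν·ξ):
  U: 314.3 − 1(149) − 1(31.71) = 133.6
  V: 1061 − 1(149) − 1(31.71) = 880.3
  Q: 0 + 1(149) = 149
  R: 0 + 1(31.71) = 31.71
Total out = 133.6 + 880.3 + 149 + 31.71 = 1195 mol.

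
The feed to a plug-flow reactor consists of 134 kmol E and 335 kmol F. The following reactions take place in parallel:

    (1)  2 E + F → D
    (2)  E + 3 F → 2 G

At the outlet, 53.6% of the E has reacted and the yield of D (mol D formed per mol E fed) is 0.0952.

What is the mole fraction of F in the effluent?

Yield of D: 1ξ₁ / 134 = 0.0952 → ξ₁ = 12.76 kmol.
Conversion of E: 2ξ₁ + 1ξ₂ = 0.536 × 134 = 71.82 → ξ₂ = 46.31 kmol.
Outlet amounts (n = n₀ + Σ ν·ξ):
  E: 134 − 2(12.76) − 1(46.31) = 62.18
  F: 335 − 1(12.76) − 3(46.31) = 183.3
  D: 0 + 1(12.76) = 12.76
  G: 0 + 2(46.31) = 92.62
Total out = 350.9 kmol; y_F = 183.3 / 350.9 = 0.5225.

0.522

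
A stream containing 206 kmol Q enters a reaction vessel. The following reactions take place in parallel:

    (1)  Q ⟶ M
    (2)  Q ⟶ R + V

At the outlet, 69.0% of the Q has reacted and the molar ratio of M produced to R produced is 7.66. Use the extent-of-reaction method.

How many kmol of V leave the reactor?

16.4 kmol

Conversion of Q: Q consumed = 0.69 × 206 = 142.1 kmol = 1ξ₁ + 1ξ₂.
Selectivity: 1ξ₁ / (1ξ₂) = 7.66 → ξ₁ = 7.66 ξ₂.
Substitute: (1·7.66 + 1) ξ₂ = 142.1 → ξ₂ = 16.41 kmol, ξ₁ = 125.7 kmol.
Outlet amounts (n = n₀ + Σ ν·ξ):
  Q: 206 − 1(125.7) − 1(16.41) = 63.86
  M: 0 + 1(125.7) = 125.7
  R: 0 + 1(16.41) = 16.41
  V: 0 + 1(16.41) = 16.41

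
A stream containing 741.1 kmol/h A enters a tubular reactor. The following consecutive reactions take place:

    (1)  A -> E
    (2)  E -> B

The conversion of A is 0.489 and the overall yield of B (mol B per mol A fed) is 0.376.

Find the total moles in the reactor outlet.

741 kmol/h

Conversion of A: A consumed = 1ξ₁ = 0.489 × 741.1 → ξ₁ = 362.4 kmol/h.
Yield of B: 1ξ₂ / 741.1 = 0.376 → ξ₂ = 278.7 kmol/h.
Outlet amounts (n = n₀ + Σ ν·ξ):
  A: 741.1 − 1(362.4) = 378.7
  E: 0 + 1(362.4) − 1(278.7) = 83.74
  B: 0 + 1(278.7) = 278.7
Total out = 378.7 + 83.74 + 278.7 = 741.1 kmol/h.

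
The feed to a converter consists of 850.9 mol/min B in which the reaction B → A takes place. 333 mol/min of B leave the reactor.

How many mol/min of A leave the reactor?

518 mol/min

For B: n = n₀ − 1ξ → 333 = 850.9 − 1ξ, giving ξ = 517.9 mol/min.
Outlet amounts (n = n₀ + ν ξ):
  B: 850.9 − 1(517.9) = 333
  A: 0 + 1(517.9) = 517.9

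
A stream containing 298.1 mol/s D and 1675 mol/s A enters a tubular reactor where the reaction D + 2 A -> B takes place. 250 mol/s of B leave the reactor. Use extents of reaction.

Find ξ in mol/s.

For B: n = n₀ + 1ξ → 250 = 0 + 1ξ, giving ξ = 250 mol/s.
Outlet amounts (n = n₀ + ν ξ):
  D: 298.1 − 1(250) = 48.1
  A: 1675 − 2(250) = 1175
  B: 0 + 1(250) = 250

ξ = 250 mol/s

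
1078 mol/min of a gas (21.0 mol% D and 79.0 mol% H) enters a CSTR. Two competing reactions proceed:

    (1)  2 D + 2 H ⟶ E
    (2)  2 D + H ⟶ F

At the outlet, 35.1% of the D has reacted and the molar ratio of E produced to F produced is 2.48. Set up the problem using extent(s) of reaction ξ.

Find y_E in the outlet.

Conversion of D: D consumed = 0.351 × 226.4 = 79.46 mol/min = 2ξ₁ + 2ξ₂.
Selectivity: 1ξ₁ / (1ξ₂) = 2.48 → ξ₁ = 2.48 ξ₂.
Substitute: (2·2.48 + 2) ξ₂ = 79.46 → ξ₂ = 11.42 mol/min, ξ₁ = 28.31 mol/min.
Outlet amounts (n = n₀ + Σ ν·ξ):
  D: 226.4 − 2(28.31) − 2(11.42) = 146.9
  H: 851.6 − 2(28.31) − 1(11.42) = 783.6
  E: 0 + 1(28.31) = 28.31
  F: 0 + 1(11.42) = 11.42
Total out = 970.2 mol/min; y_E = 28.31 / 970.2 = 0.02918.

0.0292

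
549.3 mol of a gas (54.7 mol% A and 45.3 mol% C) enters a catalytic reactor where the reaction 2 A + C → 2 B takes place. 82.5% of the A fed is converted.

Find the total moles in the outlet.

A reacted = 0.825 × 300.5 = 247.9 mol; ν_A = −2, so ξ = 247.9/2 = 123.9 mol.
Outlet amounts (n = n₀ + ν ξ):
  A: 300.5 − 2(123.9) = 52.58
  C: 248.8 − 1(123.9) = 124.9
  B: 0 + 2(123.9) = 247.9
Total out = 52.58 + 124.9 + 247.9 = 425.4 mol.

425 mol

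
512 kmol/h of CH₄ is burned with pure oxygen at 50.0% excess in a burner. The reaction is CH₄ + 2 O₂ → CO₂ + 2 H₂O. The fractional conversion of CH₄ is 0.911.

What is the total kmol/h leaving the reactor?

2050 kmol/h

Stoichiometric O₂ = 2 × 512 = 1024 kmol/h; O₂ fed = 1024 × 1.500 = 1536 kmol/h.
Fuel reacted = 0.911 × 512 → ξ = 466.4 kmol/h.
Outlet (n = n₀ + ν ξ):
  CH₄: 512 − 1(466.4) = 45.57
  O₂: 1536 − 2(466.4) = 603.1
  CO₂: 0 + 1(466.4) = 466.4
  H₂O: 0 + 2(466.4) = 932.9
Total out = 45.57 + 603.1 + 466.4 + 932.9 = 2048 kmol/h.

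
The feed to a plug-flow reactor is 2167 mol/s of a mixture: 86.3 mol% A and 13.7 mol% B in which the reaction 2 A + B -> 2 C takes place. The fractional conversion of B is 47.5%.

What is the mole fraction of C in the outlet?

0.139

B reacted = 0.475 × 296.9 = 141 mol/s; ν_B = −1, so ξ = 141/1 = 141 mol/s.
Outlet amounts (n = n₀ + ν ξ):
  A: 1870 − 2(141) = 1588
  B: 296.9 − 1(141) = 155.9
  C: 0 + 2(141) = 282
Total out = 2026 mol/s; y_C = 282 / 2026 = 0.1392.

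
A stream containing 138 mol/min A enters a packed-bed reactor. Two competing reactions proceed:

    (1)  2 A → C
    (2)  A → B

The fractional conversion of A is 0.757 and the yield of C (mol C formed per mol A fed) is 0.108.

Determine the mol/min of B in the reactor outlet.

74.7 mol/min

Yield of C: 1ξ₁ / 138 = 0.108 → ξ₁ = 14.9 mol/min.
Conversion of A: 2ξ₁ + 1ξ₂ = 0.757 × 138 = 104.5 → ξ₂ = 74.66 mol/min.
Outlet amounts (n = n₀ + Σ ν·ξ):
  A: 138 − 2(14.9) − 1(74.66) = 33.53
  C: 0 + 1(14.9) = 14.9
  B: 0 + 1(74.66) = 74.66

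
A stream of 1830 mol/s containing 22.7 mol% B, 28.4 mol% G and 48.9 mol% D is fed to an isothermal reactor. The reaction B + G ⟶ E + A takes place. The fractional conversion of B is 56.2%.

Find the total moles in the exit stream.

B reacted = 0.562 × 415.4 = 233.5 mol/s; ν_B = −1, so ξ = 233.5/1 = 233.5 mol/s.
Outlet amounts (n = n₀ + ν ξ):
  B: 415.4 − 1(233.5) = 181.9
  G: 519.7 − 1(233.5) = 286.3
  E: 0 + 1(233.5) = 233.5
  A: 0 + 1(233.5) = 233.5
  D: 894.9 (inert)
Total out = 181.9 + 286.3 + 233.5 + 233.5 + 894.9 = 1830 mol/s.

1830 mol/s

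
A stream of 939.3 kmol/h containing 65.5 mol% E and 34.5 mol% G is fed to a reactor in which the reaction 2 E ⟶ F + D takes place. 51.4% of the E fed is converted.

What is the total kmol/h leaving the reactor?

939 kmol/h

E reacted = 0.514 × 615.2 = 316.2 kmol/h; ν_E = −2, so ξ = 316.2/2 = 158.1 kmol/h.
Outlet amounts (n = n₀ + ν ξ):
  E: 615.2 − 2(158.1) = 299
  F: 0 + 1(158.1) = 158.1
  D: 0 + 1(158.1) = 158.1
  G: 324.1 (inert)
Total out = 299 + 158.1 + 158.1 + 324.1 = 939.3 kmol/h.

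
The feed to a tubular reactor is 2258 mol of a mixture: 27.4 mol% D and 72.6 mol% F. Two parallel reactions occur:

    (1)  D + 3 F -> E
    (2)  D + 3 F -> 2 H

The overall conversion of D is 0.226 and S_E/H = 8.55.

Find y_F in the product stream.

0.661

Conversion of D: D consumed = 0.226 × 618.7 = 139.8 mol = 1ξ₁ + 1ξ₂.
Selectivity: 1ξ₁ / (2ξ₂) = 8.55 → ξ₁ = 17.1 ξ₂.
Substitute: (1·17.1 + 1) ξ₂ = 139.8 → ξ₂ = 7.725 mol, ξ₁ = 132.1 mol.
Outlet amounts (n = n₀ + Σ ν·ξ):
  D: 618.7 − 1(132.1) − 1(7.725) = 478.9
  F: 1639 − 3(132.1) − 3(7.725) = 1220
  E: 0 + 1(132.1) = 132.1
  H: 0 + 2(7.725) = 15.45
Total out = 1846 mol; y_F = 1220 / 1846 = 0.6607.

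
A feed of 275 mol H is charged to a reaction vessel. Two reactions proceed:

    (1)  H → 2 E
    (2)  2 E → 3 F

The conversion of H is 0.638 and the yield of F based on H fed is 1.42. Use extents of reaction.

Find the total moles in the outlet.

581 mol

Conversion of H: H consumed = 1ξ₁ = 0.638 × 275 → ξ₁ = 175.5 mol.
Yield of F: 3ξ₂ / 275 = 1.42 → ξ₂ = 130.2 mol.
Outlet amounts (n = n₀ + Σ ν·ξ):
  H: 275 − 1(175.5) = 99.55
  E: 0 + 2(175.5) − 2(130.2) = 90.57
  F: 0 + 3(130.2) = 390.5
Total out = 99.55 + 90.57 + 390.5 = 580.6 mol.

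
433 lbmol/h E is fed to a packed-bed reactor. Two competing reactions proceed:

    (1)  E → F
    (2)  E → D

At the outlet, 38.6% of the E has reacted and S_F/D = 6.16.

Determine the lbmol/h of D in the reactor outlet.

Conversion of E: E consumed = 0.386 × 433 = 167.1 lbmol/h = 1ξ₁ + 1ξ₂.
Selectivity: 1ξ₁ / (1ξ₂) = 6.16 → ξ₁ = 6.16 ξ₂.
Substitute: (1·6.16 + 1) ξ₂ = 167.1 → ξ₂ = 23.34 lbmol/h, ξ₁ = 143.8 lbmol/h.
Outlet amounts (n = n₀ + Σ ν·ξ):
  E: 433 − 1(143.8) − 1(23.34) = 265.9
  F: 0 + 1(143.8) = 143.8
  D: 0 + 1(23.34) = 23.34

23.3 lbmol/h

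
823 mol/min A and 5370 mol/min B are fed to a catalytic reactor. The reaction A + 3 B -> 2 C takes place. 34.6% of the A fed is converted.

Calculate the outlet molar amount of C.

A reacted = 0.346 × 823 = 284.8 mol/min; ν_A = −1, so ξ = 284.8/1 = 284.8 mol/min.
Outlet amounts (n = n₀ + ν ξ):
  A: 823 − 1(284.8) = 538.2
  B: 5370 − 3(284.8) = 4516
  C: 0 + 2(284.8) = 569.5

570 mol/min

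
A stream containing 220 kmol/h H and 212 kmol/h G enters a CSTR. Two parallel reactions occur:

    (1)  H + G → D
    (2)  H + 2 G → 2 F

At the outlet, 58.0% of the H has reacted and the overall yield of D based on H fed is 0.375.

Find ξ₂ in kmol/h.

ξ₂ = 45.1 kmol/h

Yield of D: 1ξ₁ / 220 = 0.375 → ξ₁ = 82.5 kmol/h.
Conversion of H: 1ξ₁ + 1ξ₂ = 0.58 × 220 = 127.6 → ξ₂ = 45.1 kmol/h.
Outlet amounts (n = n₀ + Σ ν·ξ):
  H: 220 − 1(82.5) − 1(45.1) = 92.4
  G: 212 − 1(82.5) − 2(45.1) = 39.3
  D: 0 + 1(82.5) = 82.5
  F: 0 + 2(45.1) = 90.2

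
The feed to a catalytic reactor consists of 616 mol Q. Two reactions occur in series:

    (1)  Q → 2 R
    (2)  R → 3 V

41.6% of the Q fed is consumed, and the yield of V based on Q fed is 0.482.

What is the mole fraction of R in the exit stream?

0.386

Conversion of Q: Q consumed = 1ξ₁ = 0.416 × 616 → ξ₁ = 256.3 mol.
Yield of V: 3ξ₂ / 616 = 0.482 → ξ₂ = 98.97 mol.
Outlet amounts (n = n₀ + Σ ν·ξ):
  Q: 616 − 1(256.3) = 359.7
  R: 0 + 2(256.3) − 1(98.97) = 413.5
  V: 0 + 3(98.97) = 296.9
Total out = 1070 mol; y_R = 413.5 / 1070 = 0.3864.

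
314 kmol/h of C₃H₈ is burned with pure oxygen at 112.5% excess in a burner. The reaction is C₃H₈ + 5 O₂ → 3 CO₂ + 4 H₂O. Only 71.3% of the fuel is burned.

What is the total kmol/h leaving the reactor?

3870 kmol/h

Stoichiometric O₂ = 5 × 314 = 1570 kmol/h; O₂ fed = 1570 × 2.125 = 3336 kmol/h.
Fuel reacted = 0.713 × 314 → ξ = 223.9 kmol/h.
Outlet (n = n₀ + ν ξ):
  C₃H₈: 314 − 1(223.9) = 90.12
  O₂: 3336 − 5(223.9) = 2217
  CO₂: 0 + 3(223.9) = 671.6
  H₂O: 0 + 4(223.9) = 895.5
Total out = 90.12 + 2217 + 671.6 + 895.5 = 3874 kmol/h.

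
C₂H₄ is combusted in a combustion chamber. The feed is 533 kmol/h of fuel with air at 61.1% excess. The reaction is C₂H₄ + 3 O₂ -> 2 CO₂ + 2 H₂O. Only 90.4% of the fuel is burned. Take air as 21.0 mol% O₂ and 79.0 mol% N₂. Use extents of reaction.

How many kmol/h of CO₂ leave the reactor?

Stoichiometric O₂ = 3 × 533 = 1599 kmol/h; O₂ fed = 1599 × 1.611 = 2576 kmol/h.
N₂ fed = 2576 × 79/21 = 9691 kmol/h.
Fuel reacted = 0.904 × 533 → ξ = 481.8 kmol/h.
Outlet (n = n₀ + ν ξ):
  C₂H₄: 533 − 1(481.8) = 51.17
  O₂: 2576 − 3(481.8) = 1130
  N₂: 9691 (inert)
  CO₂: 0 + 2(481.8) = 963.7
  H₂O: 0 + 2(481.8) = 963.7

964 kmol/h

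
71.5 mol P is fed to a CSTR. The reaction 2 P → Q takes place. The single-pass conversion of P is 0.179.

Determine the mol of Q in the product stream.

6.4 mol

P reacted = 0.179 × 71.5 = 12.8 mol; ν_P = −2, so ξ = 12.8/2 = 6.399 mol.
Outlet amounts (n = n₀ + ν ξ):
  P: 71.5 − 2(6.399) = 58.7
  Q: 0 + 1(6.399) = 6.399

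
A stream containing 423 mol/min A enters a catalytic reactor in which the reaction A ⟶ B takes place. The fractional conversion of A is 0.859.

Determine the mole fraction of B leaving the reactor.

A reacted = 0.859 × 423 = 363.4 mol/min; ν_A = −1, so ξ = 363.4/1 = 363.4 mol/min.
Outlet amounts (n = n₀ + ν ξ):
  A: 423 − 1(363.4) = 59.64
  B: 0 + 1(363.4) = 363.4
Total out = 423 mol/min; y_B = 363.4 / 423 = 0.859.

0.859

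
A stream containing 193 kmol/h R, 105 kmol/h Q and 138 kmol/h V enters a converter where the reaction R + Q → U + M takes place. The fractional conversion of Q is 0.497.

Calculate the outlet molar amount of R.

141 kmol/h

Q reacted = 0.497 × 105 = 52.19 kmol/h; ν_Q = −1, so ξ = 52.19/1 = 52.19 kmol/h.
Outlet amounts (n = n₀ + ν ξ):
  R: 193 − 1(52.19) = 140.8
  Q: 105 − 1(52.19) = 52.81
  U: 0 + 1(52.19) = 52.19
  M: 0 + 1(52.19) = 52.19
  V: 138 (inert)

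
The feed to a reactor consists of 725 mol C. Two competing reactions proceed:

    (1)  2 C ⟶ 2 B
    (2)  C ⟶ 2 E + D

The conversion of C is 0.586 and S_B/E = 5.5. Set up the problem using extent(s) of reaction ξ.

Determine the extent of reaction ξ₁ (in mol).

ξ₁ = 195 mol

Conversion of C: C consumed = 0.586 × 725 = 424.8 mol = 2ξ₁ + 1ξ₂.
Selectivity: 2ξ₁ / (2ξ₂) = 5.5 → ξ₁ = 5.5 ξ₂.
Substitute: (2·5.5 + 1) ξ₂ = 424.8 → ξ₂ = 35.4 mol, ξ₁ = 194.7 mol.
Outlet amounts (n = n₀ + Σ ν·ξ):
  C: 725 − 2(194.7) − 1(35.4) = 300.2
  B: 0 + 2(194.7) = 389.4
  E: 0 + 2(35.4) = 70.81
  D: 0 + 1(35.4) = 35.4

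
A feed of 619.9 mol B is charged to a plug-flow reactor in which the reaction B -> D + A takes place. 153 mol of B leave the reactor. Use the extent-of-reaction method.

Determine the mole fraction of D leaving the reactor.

For B: n = n₀ − 1ξ → 153 = 619.9 − 1ξ, giving ξ = 466.9 mol.
Outlet amounts (n = n₀ + ν ξ):
  B: 619.9 − 1(466.9) = 153
  D: 0 + 1(466.9) = 466.9
  A: 0 + 1(466.9) = 466.9
Total out = 1087 mol; y_D = 466.9 / 1087 = 0.4296.

0.43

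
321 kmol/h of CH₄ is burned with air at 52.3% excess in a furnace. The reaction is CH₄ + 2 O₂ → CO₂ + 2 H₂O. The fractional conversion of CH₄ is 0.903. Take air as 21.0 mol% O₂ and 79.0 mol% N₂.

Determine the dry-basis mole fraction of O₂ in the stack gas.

0.0905

Stoichiometric O₂ = 2 × 321 = 642 kmol/h; O₂ fed = 642 × 1.523 = 977.8 kmol/h.
N₂ fed = 977.8 × 79/21 = 3678 kmol/h.
Fuel reacted = 0.903 × 321 → ξ = 289.9 kmol/h.
Outlet (n = n₀ + ν ξ):
  CH₄: 321 − 1(289.9) = 31.14
  O₂: 977.8 − 2(289.9) = 398
  N₂: 3678 (inert)
  CO₂: 0 + 1(289.9) = 289.9
  H₂O: 0 + 2(289.9) = 579.7
Dry total = 4397 kmol/h; y_O₂ (dry) = 398 / 4397 = 0.09052.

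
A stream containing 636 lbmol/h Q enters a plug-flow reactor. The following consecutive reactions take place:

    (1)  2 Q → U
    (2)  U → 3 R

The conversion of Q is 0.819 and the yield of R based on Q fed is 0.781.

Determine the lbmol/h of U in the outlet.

94.9 lbmol/h

Conversion of Q: Q consumed = 2ξ₁ = 0.819 × 636 → ξ₁ = 260.4 lbmol/h.
Yield of R: 3ξ₂ / 636 = 0.781 → ξ₂ = 165.6 lbmol/h.
Outlet amounts (n = n₀ + Σ ν·ξ):
  Q: 636 − 2(260.4) = 115.1
  U: 0 + 1(260.4) − 1(165.6) = 94.87
  R: 0 + 3(165.6) = 496.7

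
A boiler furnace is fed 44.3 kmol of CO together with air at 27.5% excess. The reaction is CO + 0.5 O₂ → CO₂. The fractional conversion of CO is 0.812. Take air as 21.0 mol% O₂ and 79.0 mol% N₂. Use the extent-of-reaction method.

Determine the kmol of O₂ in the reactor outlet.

10.3 kmol

Stoichiometric O₂ = 0.5 × 44.3 = 22.15 kmol; O₂ fed = 22.15 × 1.275 = 28.24 kmol.
N₂ fed = 28.24 × 79/21 = 106.2 kmol.
Fuel reacted = 0.812 × 44.3 → ξ = 35.97 kmol.
Outlet (n = n₀ + ν ξ):
  CO: 44.3 − 1(35.97) = 8.328
  O₂: 28.24 − 0.5(35.97) = 10.26
  N₂: 106.2 (inert)
  CO₂: 0 + 1(35.97) = 35.97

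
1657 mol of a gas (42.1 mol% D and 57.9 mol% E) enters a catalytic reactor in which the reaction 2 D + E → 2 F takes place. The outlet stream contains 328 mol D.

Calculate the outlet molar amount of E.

For D: n = n₀ − 2ξ → 328 = 697.6 − 2ξ, giving ξ = 184.8 mol.
Outlet amounts (n = n₀ + ν ξ):
  D: 697.6 − 2(184.8) = 328
  E: 959.4 − 1(184.8) = 774.6
  F: 0 + 2(184.8) = 369.6

775 mol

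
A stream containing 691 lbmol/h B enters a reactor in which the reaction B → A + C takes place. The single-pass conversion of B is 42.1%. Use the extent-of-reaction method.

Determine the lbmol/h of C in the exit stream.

291 lbmol/h

B reacted = 0.421 × 691 = 290.9 lbmol/h; ν_B = −1, so ξ = 290.9/1 = 290.9 lbmol/h.
Outlet amounts (n = n₀ + ν ξ):
  B: 691 − 1(290.9) = 400.1
  A: 0 + 1(290.9) = 290.9
  C: 0 + 1(290.9) = 290.9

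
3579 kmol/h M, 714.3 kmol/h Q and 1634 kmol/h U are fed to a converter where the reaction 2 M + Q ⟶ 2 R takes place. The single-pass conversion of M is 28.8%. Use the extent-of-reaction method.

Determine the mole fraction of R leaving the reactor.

0.19

M reacted = 0.288 × 3579 = 1031 kmol/h; ν_M = −2, so ξ = 1031/2 = 515.4 kmol/h.
Outlet amounts (n = n₀ + ν ξ):
  M: 3579 − 2(515.4) = 2548
  Q: 714.3 − 1(515.4) = 198.9
  R: 0 + 2(515.4) = 1031
  U: 1634 (inert)
Total out = 5412 kmol/h; y_R = 1031 / 5412 = 0.1905.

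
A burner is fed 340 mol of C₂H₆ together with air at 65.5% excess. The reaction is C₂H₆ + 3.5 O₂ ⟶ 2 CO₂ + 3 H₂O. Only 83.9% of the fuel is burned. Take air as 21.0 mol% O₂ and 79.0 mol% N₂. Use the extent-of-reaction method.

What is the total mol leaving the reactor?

Stoichiometric O₂ = 3.5 × 340 = 1190 mol; O₂ fed = 1190 × 1.655 = 1969 mol.
N₂ fed = 1969 × 79/21 = 7409 mol.
Fuel reacted = 0.839 × 340 → ξ = 285.3 mol.
Outlet (n = n₀ + ν ξ):
  C₂H₆: 340 − 1(285.3) = 54.74
  O₂: 1969 − 3.5(285.3) = 971
  N₂: 7409 (inert)
  CO₂: 0 + 2(285.3) = 570.5
  H₂O: 0 + 3(285.3) = 855.8
Total out = 54.74 + 971 + 7409 + 570.5 + 855.8 = 9861 mol.

9860 mol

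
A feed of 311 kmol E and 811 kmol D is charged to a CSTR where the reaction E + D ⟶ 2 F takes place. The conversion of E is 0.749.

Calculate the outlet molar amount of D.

578 kmol

E reacted = 0.749 × 311 = 232.9 kmol; ν_E = −1, so ξ = 232.9/1 = 232.9 kmol.
Outlet amounts (n = n₀ + ν ξ):
  E: 311 − 1(232.9) = 78.06
  D: 811 − 1(232.9) = 578.1
  F: 0 + 2(232.9) = 465.9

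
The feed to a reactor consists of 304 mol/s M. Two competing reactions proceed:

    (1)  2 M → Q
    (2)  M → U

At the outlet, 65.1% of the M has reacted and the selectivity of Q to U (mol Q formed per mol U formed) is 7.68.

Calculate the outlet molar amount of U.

12.1 mol/s

Conversion of M: M consumed = 0.651 × 304 = 197.9 mol/s = 2ξ₁ + 1ξ₂.
Selectivity: 1ξ₁ / (1ξ₂) = 7.68 → ξ₁ = 7.68 ξ₂.
Substitute: (2·7.68 + 1) ξ₂ = 197.9 → ξ₂ = 12.1 mol/s, ξ₁ = 92.9 mol/s.
Outlet amounts (n = n₀ + Σ ν·ξ):
  M: 304 − 2(92.9) − 1(12.1) = 106.1
  Q: 0 + 1(92.9) = 92.9
  U: 0 + 1(12.1) = 12.1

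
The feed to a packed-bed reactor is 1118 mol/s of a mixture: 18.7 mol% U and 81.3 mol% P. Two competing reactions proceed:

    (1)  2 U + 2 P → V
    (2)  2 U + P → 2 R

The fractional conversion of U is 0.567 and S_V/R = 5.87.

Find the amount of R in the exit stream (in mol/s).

9.3 mol/s

Conversion of U: U consumed = 0.567 × 209.1 = 118.5 mol/s = 2ξ₁ + 2ξ₂.
Selectivity: 1ξ₁ / (2ξ₂) = 5.87 → ξ₁ = 11.74 ξ₂.
Substitute: (2·11.74 + 2) ξ₂ = 118.5 → ξ₂ = 4.652 mol/s, ξ₁ = 54.62 mol/s.
Outlet amounts (n = n₀ + Σ ν·ξ):
  U: 209.1 − 2(54.62) − 2(4.652) = 90.53
  P: 908.9 − 2(54.62) − 1(4.652) = 795
  V: 0 + 1(54.62) = 54.62
  R: 0 + 2(4.652) = 9.305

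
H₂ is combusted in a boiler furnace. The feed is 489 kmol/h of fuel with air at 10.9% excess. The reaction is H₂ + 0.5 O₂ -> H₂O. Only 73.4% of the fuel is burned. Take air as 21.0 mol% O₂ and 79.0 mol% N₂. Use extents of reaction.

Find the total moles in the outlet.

1600 kmol/h

Stoichiometric O₂ = 0.5 × 489 = 244.5 kmol/h; O₂ fed = 244.5 × 1.109 = 271.2 kmol/h.
N₂ fed = 271.2 × 79/21 = 1020 kmol/h.
Fuel reacted = 0.734 × 489 → ξ = 358.9 kmol/h.
Outlet (n = n₀ + ν ξ):
  H₂: 489 − 1(358.9) = 130.1
  O₂: 271.2 − 0.5(358.9) = 91.69
  N₂: 1020 (inert)
  H₂O: 0 + 1(358.9) = 358.9
Total out = 130.1 + 91.69 + 1020 + 358.9 = 1601 kmol/h.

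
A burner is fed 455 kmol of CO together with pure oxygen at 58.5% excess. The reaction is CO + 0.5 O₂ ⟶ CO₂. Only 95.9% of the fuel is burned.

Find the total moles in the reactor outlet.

Stoichiometric O₂ = 0.5 × 455 = 227.5 kmol; O₂ fed = 227.5 × 1.585 = 360.6 kmol.
Fuel reacted = 0.959 × 455 → ξ = 436.3 kmol.
Outlet (n = n₀ + ν ξ):
  CO: 455 − 1(436.3) = 18.66
  O₂: 360.6 − 0.5(436.3) = 142.4
  CO₂: 0 + 1(436.3) = 436.3
Total out = 18.66 + 142.4 + 436.3 = 597.4 kmol.

597 kmol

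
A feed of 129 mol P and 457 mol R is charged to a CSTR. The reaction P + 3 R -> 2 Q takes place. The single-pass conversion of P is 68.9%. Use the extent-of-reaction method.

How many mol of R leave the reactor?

P reacted = 0.689 × 129 = 88.88 mol; ν_P = −1, so ξ = 88.88/1 = 88.88 mol.
Outlet amounts (n = n₀ + ν ξ):
  P: 129 − 1(88.88) = 40.12
  R: 457 − 3(88.88) = 190.4
  Q: 0 + 2(88.88) = 177.8

190 mol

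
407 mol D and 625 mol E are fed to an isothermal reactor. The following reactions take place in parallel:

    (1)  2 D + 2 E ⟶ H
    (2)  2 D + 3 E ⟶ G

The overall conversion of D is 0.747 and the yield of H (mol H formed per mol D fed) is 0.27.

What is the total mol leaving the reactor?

534 mol

Yield of H: 1ξ₁ / 407 = 0.27 → ξ₁ = 109.9 mol.
Conversion of D: 2ξ₁ + 2ξ₂ = 0.747 × 407 = 304 → ξ₂ = 42.12 mol.
Outlet amounts (n = n₀ + Σ ν·ξ):
  D: 407 − 2(109.9) − 2(42.12) = 103
  E: 625 − 2(109.9) − 3(42.12) = 278.8
  H: 0 + 1(109.9) = 109.9
  G: 0 + 1(42.12) = 42.12
Total out = 103 + 278.8 + 109.9 + 42.12 = 533.8 mol.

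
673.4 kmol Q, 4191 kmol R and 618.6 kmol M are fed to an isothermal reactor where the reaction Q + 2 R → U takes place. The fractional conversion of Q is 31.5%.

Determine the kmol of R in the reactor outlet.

Q reacted = 0.315 × 673.4 = 212.1 kmol; ν_Q = −1, so ξ = 212.1/1 = 212.1 kmol.
Outlet amounts (n = n₀ + ν ξ):
  Q: 673.4 − 1(212.1) = 461.3
  R: 4191 − 2(212.1) = 3767
  U: 0 + 1(212.1) = 212.1
  M: 618.6 (inert)

3770 kmol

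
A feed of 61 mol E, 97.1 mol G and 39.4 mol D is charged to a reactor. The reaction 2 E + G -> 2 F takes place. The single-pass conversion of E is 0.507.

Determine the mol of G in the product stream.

E reacted = 0.507 × 61 = 30.93 mol; ν_E = −2, so ξ = 30.93/2 = 15.46 mol.
Outlet amounts (n = n₀ + ν ξ):
  E: 61 − 2(15.46) = 30.07
  G: 97.1 − 1(15.46) = 81.64
  F: 0 + 2(15.46) = 30.93
  D: 39.4 (inert)

81.6 mol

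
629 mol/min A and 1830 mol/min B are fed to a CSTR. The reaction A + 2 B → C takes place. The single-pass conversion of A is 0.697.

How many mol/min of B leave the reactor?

953 mol/min

A reacted = 0.697 × 629 = 438.4 mol/min; ν_A = −1, so ξ = 438.4/1 = 438.4 mol/min.
Outlet amounts (n = n₀ + ν ξ):
  A: 629 − 1(438.4) = 190.6
  B: 1830 − 2(438.4) = 953.2
  C: 0 + 1(438.4) = 438.4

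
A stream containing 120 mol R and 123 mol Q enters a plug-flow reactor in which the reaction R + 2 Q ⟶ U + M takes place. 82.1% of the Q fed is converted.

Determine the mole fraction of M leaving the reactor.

Q reacted = 0.821 × 123 = 101 mol; ν_Q = −2, so ξ = 101/2 = 50.49 mol.
Outlet amounts (n = n₀ + ν ξ):
  R: 120 − 1(50.49) = 69.51
  Q: 123 − 2(50.49) = 22.02
  U: 0 + 1(50.49) = 50.49
  M: 0 + 1(50.49) = 50.49
Total out = 192.5 mol; y_M = 50.49 / 192.5 = 0.2623.

0.262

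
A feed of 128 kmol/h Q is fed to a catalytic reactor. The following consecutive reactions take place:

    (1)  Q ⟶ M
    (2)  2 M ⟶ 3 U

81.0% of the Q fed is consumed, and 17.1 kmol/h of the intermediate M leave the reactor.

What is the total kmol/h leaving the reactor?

Conversion of Q: Q consumed = 1ξ₁ = 0.81 × 128 → ξ₁ = 103.7 kmol/h.
M balance: n_M = 0 + 1ξ₁ − 2ξ₂ = 17.1 → ξ₂ = (1·103.7 − 17.1)/2 = 43.29 kmol/h.
Outlet amounts (n = n₀ + Σ ν·ξ):
  Q: 128 − 1(103.7) = 24.32
  M: 0 + 1(103.7) − 2(43.29) = 17.1
  U: 0 + 3(43.29) = 129.9
Total out = 24.32 + 17.1 + 129.9 = 171.3 kmol/h.

171 kmol/h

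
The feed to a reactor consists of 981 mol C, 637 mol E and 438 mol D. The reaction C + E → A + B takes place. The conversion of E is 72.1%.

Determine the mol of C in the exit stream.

E reacted = 0.721 × 637 = 459.3 mol; ν_E = −1, so ξ = 459.3/1 = 459.3 mol.
Outlet amounts (n = n₀ + ν ξ):
  C: 981 − 1(459.3) = 521.7
  E: 637 − 1(459.3) = 177.7
  A: 0 + 1(459.3) = 459.3
  B: 0 + 1(459.3) = 459.3
  D: 438 (inert)

522 mol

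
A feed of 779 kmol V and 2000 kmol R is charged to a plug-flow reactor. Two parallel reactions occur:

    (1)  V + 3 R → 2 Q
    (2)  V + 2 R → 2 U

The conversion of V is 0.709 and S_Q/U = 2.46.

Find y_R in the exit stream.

0.274

Conversion of V: V consumed = 0.709 × 779 = 552.3 kmol = 1ξ₁ + 1ξ₂.
Selectivity: 2ξ₁ / (2ξ₂) = 2.46 → ξ₁ = 2.46 ξ₂.
Substitute: (1·2.46 + 1) ξ₂ = 552.3 → ξ₂ = 159.6 kmol, ξ₁ = 392.7 kmol.
Outlet amounts (n = n₀ + Σ ν·ξ):
  V: 779 − 1(392.7) − 1(159.6) = 226.7
  R: 2000 − 3(392.7) − 2(159.6) = 502.7
  Q: 0 + 2(392.7) = 785.4
  U: 0 + 2(159.6) = 319.3
Total out = 1834 kmol; y_R = 502.7 / 1834 = 0.2741.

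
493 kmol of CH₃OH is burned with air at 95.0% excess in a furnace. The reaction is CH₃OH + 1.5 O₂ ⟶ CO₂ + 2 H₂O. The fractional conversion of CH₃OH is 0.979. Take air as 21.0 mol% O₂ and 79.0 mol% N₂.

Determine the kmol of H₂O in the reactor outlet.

Stoichiometric O₂ = 1.5 × 493 = 739.5 kmol; O₂ fed = 739.5 × 1.950 = 1442 kmol.
N₂ fed = 1442 × 79/21 = 5425 kmol.
Fuel reacted = 0.979 × 493 → ξ = 482.6 kmol.
Outlet (n = n₀ + ν ξ):
  CH₃OH: 493 − 1(482.6) = 10.35
  O₂: 1442 − 1.5(482.6) = 718.1
  N₂: 5425 (inert)
  CO₂: 0 + 1(482.6) = 482.6
  H₂O: 0 + 2(482.6) = 965.3

965 kmol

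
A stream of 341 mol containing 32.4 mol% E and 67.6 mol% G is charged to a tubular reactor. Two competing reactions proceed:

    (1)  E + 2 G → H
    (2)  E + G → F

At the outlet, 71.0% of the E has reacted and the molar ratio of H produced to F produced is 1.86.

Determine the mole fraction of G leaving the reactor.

0.478

Conversion of E: E consumed = 0.71 × 110.5 = 78.44 mol = 1ξ₁ + 1ξ₂.
Selectivity: 1ξ₁ / (1ξ₂) = 1.86 → ξ₁ = 1.86 ξ₂.
Substitute: (1·1.86 + 1) ξ₂ = 78.44 → ξ₂ = 27.43 mol, ξ₁ = 51.02 mol.
Outlet amounts (n = n₀ + Σ ν·ξ):
  E: 110.5 − 1(51.02) − 1(27.43) = 32.04
  G: 230.5 − 2(51.02) − 1(27.43) = 101.1
  H: 0 + 1(51.02) = 51.02
  F: 0 + 1(27.43) = 27.43
Total out = 211.5 mol; y_G = 101.1 / 211.5 = 0.4777.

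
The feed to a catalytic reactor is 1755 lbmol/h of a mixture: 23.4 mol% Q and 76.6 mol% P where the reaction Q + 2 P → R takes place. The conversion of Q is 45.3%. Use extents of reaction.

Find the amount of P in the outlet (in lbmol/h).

972 lbmol/h

Q reacted = 0.453 × 410.7 = 186 lbmol/h; ν_Q = −1, so ξ = 186/1 = 186 lbmol/h.
Outlet amounts (n = n₀ + ν ξ):
  Q: 410.7 − 1(186) = 224.6
  P: 1344 − 2(186) = 972.3
  R: 0 + 1(186) = 186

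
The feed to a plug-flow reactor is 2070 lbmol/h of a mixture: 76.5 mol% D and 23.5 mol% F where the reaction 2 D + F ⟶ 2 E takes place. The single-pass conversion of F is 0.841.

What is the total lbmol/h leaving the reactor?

1660 lbmol/h

F reacted = 0.841 × 486.4 = 409.1 lbmol/h; ν_F = −1, so ξ = 409.1/1 = 409.1 lbmol/h.
Outlet amounts (n = n₀ + ν ξ):
  D: 1584 − 2(409.1) = 765.3
  F: 486.4 − 1(409.1) = 77.35
  E: 0 + 2(409.1) = 818.2
Total out = 765.3 + 77.35 + 818.2 = 1661 lbmol/h.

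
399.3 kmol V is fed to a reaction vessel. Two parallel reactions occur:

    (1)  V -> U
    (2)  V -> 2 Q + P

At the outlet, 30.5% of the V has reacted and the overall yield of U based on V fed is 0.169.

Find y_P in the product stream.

Yield of U: 1ξ₁ / 399.3 = 0.169 → ξ₁ = 67.48 kmol.
Conversion of V: 1ξ₁ + 1ξ₂ = 0.305 × 399.3 = 121.8 → ξ₂ = 54.3 kmol.
Outlet amounts (n = n₀ + Σ ν·ξ):
  V: 399.3 − 1(67.48) − 1(54.3) = 277.5
  U: 0 + 1(67.48) = 67.48
  Q: 0 + 2(54.3) = 108.6
  P: 0 + 1(54.3) = 54.3
Total out = 507.9 kmol; y_P = 54.3 / 507.9 = 0.1069.

0.107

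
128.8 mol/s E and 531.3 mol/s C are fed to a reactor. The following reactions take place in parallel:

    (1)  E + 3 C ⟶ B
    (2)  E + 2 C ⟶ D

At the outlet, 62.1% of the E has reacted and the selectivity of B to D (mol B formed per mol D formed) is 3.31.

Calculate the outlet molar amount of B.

61.4 mol/s

Conversion of E: E consumed = 0.621 × 128.8 = 79.98 mol/s = 1ξ₁ + 1ξ₂.
Selectivity: 1ξ₁ / (1ξ₂) = 3.31 → ξ₁ = 3.31 ξ₂.
Substitute: (1·3.31 + 1) ξ₂ = 79.98 → ξ₂ = 18.56 mol/s, ξ₁ = 61.43 mol/s.
Outlet amounts (n = n₀ + Σ ν·ξ):
  E: 128.8 − 1(61.43) − 1(18.56) = 48.82
  C: 531.3 − 3(61.43) − 2(18.56) = 309.9
  B: 0 + 1(61.43) = 61.43
  D: 0 + 1(18.56) = 18.56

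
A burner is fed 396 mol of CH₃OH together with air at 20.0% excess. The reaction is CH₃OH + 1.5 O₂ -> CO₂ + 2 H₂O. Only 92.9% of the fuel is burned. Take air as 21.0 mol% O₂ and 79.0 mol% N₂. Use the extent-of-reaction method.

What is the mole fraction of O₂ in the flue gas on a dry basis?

0.0497

Stoichiometric O₂ = 1.5 × 396 = 594 mol; O₂ fed = 594 × 1.200 = 712.8 mol.
N₂ fed = 712.8 × 79/21 = 2681 mol.
Fuel reacted = 0.929 × 396 → ξ = 367.9 mol.
Outlet (n = n₀ + ν ξ):
  CH₃OH: 396 − 1(367.9) = 28.12
  O₂: 712.8 − 1.5(367.9) = 161
  N₂: 2681 (inert)
  CO₂: 0 + 1(367.9) = 367.9
  H₂O: 0 + 2(367.9) = 735.8
Dry total = 3238 mol; y_O₂ (dry) = 161 / 3238 = 0.04971.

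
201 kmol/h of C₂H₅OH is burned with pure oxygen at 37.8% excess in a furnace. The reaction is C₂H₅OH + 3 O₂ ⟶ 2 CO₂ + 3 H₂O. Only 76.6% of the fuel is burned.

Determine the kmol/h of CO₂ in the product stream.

308 kmol/h

Stoichiometric O₂ = 3 × 201 = 603 kmol/h; O₂ fed = 603 × 1.378 = 830.9 kmol/h.
Fuel reacted = 0.766 × 201 → ξ = 154 kmol/h.
Outlet (n = n₀ + ν ξ):
  C₂H₅OH: 201 − 1(154) = 47.03
  O₂: 830.9 − 3(154) = 369
  CO₂: 0 + 2(154) = 307.9
  H₂O: 0 + 3(154) = 461.9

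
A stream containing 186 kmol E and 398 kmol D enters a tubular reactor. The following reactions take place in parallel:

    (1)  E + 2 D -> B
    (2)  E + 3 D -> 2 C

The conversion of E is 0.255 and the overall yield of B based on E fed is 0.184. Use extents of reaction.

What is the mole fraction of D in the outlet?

0.593

Yield of B: 1ξ₁ / 186 = 0.184 → ξ₁ = 34.22 kmol.
Conversion of E: 1ξ₁ + 1ξ₂ = 0.255 × 186 = 47.43 → ξ₂ = 13.21 kmol.
Outlet amounts (n = n₀ + Σ ν·ξ):
  E: 186 − 1(34.22) − 1(13.21) = 138.6
  D: 398 − 2(34.22) − 3(13.21) = 289.9
  B: 0 + 1(34.22) = 34.22
  C: 0 + 2(13.21) = 26.41
Total out = 489.1 kmol; y_D = 289.9 / 489.1 = 0.5927.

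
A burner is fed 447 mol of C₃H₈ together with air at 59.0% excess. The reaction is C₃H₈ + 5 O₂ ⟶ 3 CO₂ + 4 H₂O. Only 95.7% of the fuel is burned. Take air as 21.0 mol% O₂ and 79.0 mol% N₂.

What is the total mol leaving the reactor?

Stoichiometric O₂ = 5 × 447 = 2235 mol; O₂ fed = 2235 × 1.590 = 3554 mol.
N₂ fed = 3554 × 79/21 = 13370 mol.
Fuel reacted = 0.957 × 447 → ξ = 427.8 mol.
Outlet (n = n₀ + ν ξ):
  C₃H₈: 447 − 1(427.8) = 19.22
  O₂: 3554 − 5(427.8) = 1415
  N₂: 13370 (inert)
  CO₂: 0 + 3(427.8) = 1283
  H₂O: 0 + 4(427.8) = 1711
Total out = 19.22 + 1415 + 13370 + 1283 + 1711 = 17800 mol.

17800 mol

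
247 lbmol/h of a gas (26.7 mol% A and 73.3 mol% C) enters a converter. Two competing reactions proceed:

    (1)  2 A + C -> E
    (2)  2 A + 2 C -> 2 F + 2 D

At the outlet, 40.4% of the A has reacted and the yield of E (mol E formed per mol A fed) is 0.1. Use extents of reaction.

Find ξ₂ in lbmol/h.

ξ₂ = 6.73 lbmol/h

Yield of E: 1ξ₁ / 65.95 = 0.1 → ξ₁ = 6.595 lbmol/h.
Conversion of A: 2ξ₁ + 2ξ₂ = 0.404 × 65.95 = 26.64 → ξ₂ = 6.727 lbmol/h.
Outlet amounts (n = n₀ + Σ ν·ξ):
  A: 65.95 − 2(6.595) − 2(6.727) = 39.31
  C: 181.1 − 1(6.595) − 2(6.727) = 161
  E: 0 + 1(6.595) = 6.595
  F: 0 + 2(6.727) = 13.45
  D: 0 + 2(6.727) = 13.45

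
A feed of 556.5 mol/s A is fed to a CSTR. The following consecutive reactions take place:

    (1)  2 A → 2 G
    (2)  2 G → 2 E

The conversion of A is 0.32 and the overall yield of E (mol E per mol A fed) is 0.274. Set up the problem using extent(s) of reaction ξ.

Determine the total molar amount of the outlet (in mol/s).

Conversion of A: A consumed = 2ξ₁ = 0.32 × 556.5 → ξ₁ = 89.04 mol/s.
Yield of E: 2ξ₂ / 556.5 = 0.274 → ξ₂ = 76.24 mol/s.
Outlet amounts (n = n₀ + Σ ν·ξ):
  A: 556.5 − 2(89.04) = 378.4
  G: 0 + 2(89.04) − 2(76.24) = 25.6
  E: 0 + 2(76.24) = 152.5
Total out = 378.4 + 25.6 + 152.5 = 556.5 mol/s.

556 mol/s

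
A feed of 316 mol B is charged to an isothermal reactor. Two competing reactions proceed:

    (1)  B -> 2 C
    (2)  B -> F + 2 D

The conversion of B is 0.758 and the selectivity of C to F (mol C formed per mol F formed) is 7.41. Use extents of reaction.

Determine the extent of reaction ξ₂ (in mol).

Conversion of B: B consumed = 0.758 × 316 = 239.5 mol = 1ξ₁ + 1ξ₂.
Selectivity: 2ξ₁ / (1ξ₂) = 7.41 → ξ₁ = 3.705 ξ₂.
Substitute: (1·3.705 + 1) ξ₂ = 239.5 → ξ₂ = 50.91 mol, ξ₁ = 188.6 mol.
Outlet amounts (n = n₀ + Σ ν·ξ):
  B: 316 − 1(188.6) − 1(50.91) = 76.47
  C: 0 + 2(188.6) = 377.2
  F: 0 + 1(50.91) = 50.91
  D: 0 + 2(50.91) = 101.8

ξ₂ = 50.9 mol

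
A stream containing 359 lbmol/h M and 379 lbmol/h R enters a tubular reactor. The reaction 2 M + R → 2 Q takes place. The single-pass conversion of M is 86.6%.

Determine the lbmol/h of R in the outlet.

224 lbmol/h

M reacted = 0.866 × 359 = 310.9 lbmol/h; ν_M = −2, so ξ = 310.9/2 = 155.4 lbmol/h.
Outlet amounts (n = n₀ + ν ξ):
  M: 359 − 2(155.4) = 48.11
  R: 379 − 1(155.4) = 223.6
  Q: 0 + 2(155.4) = 310.9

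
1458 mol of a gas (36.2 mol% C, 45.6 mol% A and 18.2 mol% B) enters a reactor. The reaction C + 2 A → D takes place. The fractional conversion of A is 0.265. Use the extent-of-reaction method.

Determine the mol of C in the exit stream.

A reacted = 0.265 × 664.8 = 176.2 mol; ν_A = −2, so ξ = 176.2/2 = 88.09 mol.
Outlet amounts (n = n₀ + ν ξ):
  C: 527.8 − 1(88.09) = 439.7
  A: 664.8 − 2(88.09) = 488.7
  D: 0 + 1(88.09) = 88.09
  B: 265.4 (inert)

440 mol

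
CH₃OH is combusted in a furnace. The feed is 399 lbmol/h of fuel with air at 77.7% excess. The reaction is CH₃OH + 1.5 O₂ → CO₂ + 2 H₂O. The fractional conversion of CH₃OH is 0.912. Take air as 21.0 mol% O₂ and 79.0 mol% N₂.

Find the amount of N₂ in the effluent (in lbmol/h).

4000 lbmol/h

Stoichiometric O₂ = 1.5 × 399 = 598.5 lbmol/h; O₂ fed = 598.5 × 1.777 = 1064 lbmol/h.
N₂ fed = 1064 × 79/21 = 4001 lbmol/h.
Fuel reacted = 0.912 × 399 → ξ = 363.9 lbmol/h.
Outlet (n = n₀ + ν ξ):
  CH₃OH: 399 − 1(363.9) = 35.11
  O₂: 1064 − 1.5(363.9) = 517.7
  N₂: 4001 (inert)
  CO₂: 0 + 1(363.9) = 363.9
  H₂O: 0 + 2(363.9) = 727.8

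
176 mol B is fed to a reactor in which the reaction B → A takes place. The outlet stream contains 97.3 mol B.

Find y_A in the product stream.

0.447

For B: n = n₀ − 1ξ → 97.3 = 176 − 1ξ, giving ξ = 78.7 mol.
Outlet amounts (n = n₀ + ν ξ):
  B: 176 − 1(78.7) = 97.3
  A: 0 + 1(78.7) = 78.7
Total out = 176 mol; y_A = 78.7 / 176 = 0.4472.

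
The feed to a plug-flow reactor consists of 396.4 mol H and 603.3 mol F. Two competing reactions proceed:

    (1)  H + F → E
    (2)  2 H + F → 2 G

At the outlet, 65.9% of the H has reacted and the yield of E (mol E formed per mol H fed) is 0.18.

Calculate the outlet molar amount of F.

Yield of E: 1ξ₁ / 396.4 = 0.18 → ξ₁ = 71.35 mol.
Conversion of H: 1ξ₁ + 2ξ₂ = 0.659 × 396.4 = 261.2 → ξ₂ = 94.94 mol.
Outlet amounts (n = n₀ + Σ ν·ξ):
  H: 396.4 − 1(71.35) − 2(94.94) = 135.2
  F: 603.3 − 1(71.35) − 1(94.94) = 437
  E: 0 + 1(71.35) = 71.35
  G: 0 + 2(94.94) = 189.9

437 mol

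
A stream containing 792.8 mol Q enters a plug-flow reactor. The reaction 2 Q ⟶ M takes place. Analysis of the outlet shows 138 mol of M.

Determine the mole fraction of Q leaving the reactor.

For M: n = n₀ + 1ξ → 138 = 0 + 1ξ, giving ξ = 138 mol.
Outlet amounts (n = n₀ + ν ξ):
  Q: 792.8 − 2(138) = 516.8
  M: 0 + 1(138) = 138
Total out = 654.8 mol; y_Q = 516.8 / 654.8 = 0.7892.

0.789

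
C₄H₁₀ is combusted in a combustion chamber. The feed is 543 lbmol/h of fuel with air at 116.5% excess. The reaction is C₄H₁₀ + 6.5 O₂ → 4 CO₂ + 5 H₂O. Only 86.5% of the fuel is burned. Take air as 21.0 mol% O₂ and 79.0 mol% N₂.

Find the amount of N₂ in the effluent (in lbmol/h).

28700 lbmol/h

Stoichiometric O₂ = 6.5 × 543 = 3530 lbmol/h; O₂ fed = 3530 × 2.165 = 7641 lbmol/h.
N₂ fed = 7641 × 79/21 = 28750 lbmol/h.
Fuel reacted = 0.865 × 543 → ξ = 469.7 lbmol/h.
Outlet (n = n₀ + ν ξ):
  C₄H₁₀: 543 − 1(469.7) = 73.31
  O₂: 7641 − 6.5(469.7) = 4588
  N₂: 28750 (inert)
  CO₂: 0 + 4(469.7) = 1879
  H₂O: 0 + 5(469.7) = 2348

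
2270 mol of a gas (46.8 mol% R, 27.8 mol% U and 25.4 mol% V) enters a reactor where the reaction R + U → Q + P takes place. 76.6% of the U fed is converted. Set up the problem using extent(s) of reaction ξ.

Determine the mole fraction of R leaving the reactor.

0.255

U reacted = 0.766 × 631.1 = 483.4 mol; ν_U = −1, so ξ = 483.4/1 = 483.4 mol.
Outlet amounts (n = n₀ + ν ξ):
  R: 1062 − 1(483.4) = 579
  U: 631.1 − 1(483.4) = 147.7
  Q: 0 + 1(483.4) = 483.4
  P: 0 + 1(483.4) = 483.4
  V: 576.6 (inert)
Total out = 2270 mol; y_R = 579 / 2270 = 0.2551.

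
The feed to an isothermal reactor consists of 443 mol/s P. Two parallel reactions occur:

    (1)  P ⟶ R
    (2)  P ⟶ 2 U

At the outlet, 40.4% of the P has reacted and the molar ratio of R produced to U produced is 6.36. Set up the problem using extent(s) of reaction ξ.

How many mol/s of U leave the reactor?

26.1 mol/s

Conversion of P: P consumed = 0.404 × 443 = 179 mol/s = 1ξ₁ + 1ξ₂.
Selectivity: 1ξ₁ / (2ξ₂) = 6.36 → ξ₁ = 12.72 ξ₂.
Substitute: (1·12.72 + 1) ξ₂ = 179 → ξ₂ = 13.04 mol/s, ξ₁ = 165.9 mol/s.
Outlet amounts (n = n₀ + Σ ν·ξ):
  P: 443 − 1(165.9) − 1(13.04) = 264
  R: 0 + 1(165.9) = 165.9
  U: 0 + 2(13.04) = 26.09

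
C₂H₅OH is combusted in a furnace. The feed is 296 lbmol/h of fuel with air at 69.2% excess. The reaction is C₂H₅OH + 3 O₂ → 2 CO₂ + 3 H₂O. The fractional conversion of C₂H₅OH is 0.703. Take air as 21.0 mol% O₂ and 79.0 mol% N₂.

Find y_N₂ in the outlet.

0.738

Stoichiometric O₂ = 3 × 296 = 888 lbmol/h; O₂ fed = 888 × 1.692 = 1502 lbmol/h.
N₂ fed = 1502 × 79/21 = 5652 lbmol/h.
Fuel reacted = 0.703 × 296 → ξ = 208.1 lbmol/h.
Outlet (n = n₀ + ν ξ):
  C₂H₅OH: 296 − 1(208.1) = 87.91
  O₂: 1502 − 3(208.1) = 878.2
  N₂: 5652 (inert)
  CO₂: 0 + 2(208.1) = 416.2
  H₂O: 0 + 3(208.1) = 624.3
Total out = 7659 lbmol/h; y_N₂ = 5652 / 7659 = 0.738.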